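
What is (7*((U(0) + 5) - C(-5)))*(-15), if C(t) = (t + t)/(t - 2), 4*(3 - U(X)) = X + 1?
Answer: -2655/4 ≈ -663.75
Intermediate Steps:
U(X) = 11/4 - X/4 (U(X) = 3 - (X + 1)/4 = 3 - (1 + X)/4 = 3 + (-¼ - X/4) = 11/4 - X/4)
C(t) = 2*t/(-2 + t) (C(t) = (2*t)/(-2 + t) = 2*t/(-2 + t))
(7*((U(0) + 5) - C(-5)))*(-15) = (7*(((11/4 - ¼*0) + 5) - 2*(-5)/(-2 - 5)))*(-15) = (7*(((11/4 + 0) + 5) - 2*(-5)/(-7)))*(-15) = (7*((11/4 + 5) - 2*(-5)*(-1)/7))*(-15) = (7*(31/4 - 1*10/7))*(-15) = (7*(31/4 - 10/7))*(-15) = (7*(177/28))*(-15) = (177/4)*(-15) = -2655/4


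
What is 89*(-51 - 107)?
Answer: -14062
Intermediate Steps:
89*(-51 - 107) = 89*(-158) = -14062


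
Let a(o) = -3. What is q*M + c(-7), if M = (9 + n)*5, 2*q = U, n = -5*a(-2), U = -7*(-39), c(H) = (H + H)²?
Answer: 16576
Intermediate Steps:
c(H) = 4*H² (c(H) = (2*H)² = 4*H²)
U = 273
n = 15 (n = -5*(-3) = 15)
q = 273/2 (q = (½)*273 = 273/2 ≈ 136.50)
M = 120 (M = (9 + 15)*5 = 24*5 = 120)
q*M + c(-7) = (273/2)*120 + 4*(-7)² = 16380 + 4*49 = 16380 + 196 = 16576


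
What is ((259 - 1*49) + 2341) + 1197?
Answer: 3748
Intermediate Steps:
((259 - 1*49) + 2341) + 1197 = ((259 - 49) + 2341) + 1197 = (210 + 2341) + 1197 = 2551 + 1197 = 3748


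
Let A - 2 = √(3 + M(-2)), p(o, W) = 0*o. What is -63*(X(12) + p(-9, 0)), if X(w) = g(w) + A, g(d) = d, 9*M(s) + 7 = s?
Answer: -882 - 63*√2 ≈ -971.10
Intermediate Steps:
M(s) = -7/9 + s/9
p(o, W) = 0
A = 2 + √2 (A = 2 + √(3 + (-7/9 + (⅑)*(-2))) = 2 + √(3 + (-7/9 - 2/9)) = 2 + √(3 - 1) = 2 + √2 ≈ 3.4142)
X(w) = 2 + w + √2 (X(w) = w + (2 + √2) = 2 + w + √2)
-63*(X(12) + p(-9, 0)) = -63*((2 + 12 + √2) + 0) = -63*((14 + √2) + 0) = -63*(14 + √2) = -882 - 63*√2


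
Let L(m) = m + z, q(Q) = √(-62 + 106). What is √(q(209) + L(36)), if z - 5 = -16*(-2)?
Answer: √(73 + 2*√11) ≈ 8.9238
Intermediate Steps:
z = 37 (z = 5 - 16*(-2) = 5 + 32 = 37)
q(Q) = 2*√11 (q(Q) = √44 = 2*√11)
L(m) = 37 + m (L(m) = m + 37 = 37 + m)
√(q(209) + L(36)) = √(2*√11 + (37 + 36)) = √(2*√11 + 73) = √(73 + 2*√11)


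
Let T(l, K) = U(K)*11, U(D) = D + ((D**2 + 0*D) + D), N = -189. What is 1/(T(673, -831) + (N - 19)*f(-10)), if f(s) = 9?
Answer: 1/7576017 ≈ 1.3200e-7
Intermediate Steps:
U(D) = D**2 + 2*D (U(D) = D + ((D**2 + 0) + D) = D + (D**2 + D) = D + (D + D**2) = D**2 + 2*D)
T(l, K) = 11*K*(2 + K) (T(l, K) = (K*(2 + K))*11 = 11*K*(2 + K))
1/(T(673, -831) + (N - 19)*f(-10)) = 1/(11*(-831)*(2 - 831) + (-189 - 19)*9) = 1/(11*(-831)*(-829) - 208*9) = 1/(7577889 - 1872) = 1/7576017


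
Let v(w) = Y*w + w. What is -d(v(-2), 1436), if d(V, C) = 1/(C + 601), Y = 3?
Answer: -1/2037 ≈ -0.00049092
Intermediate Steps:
v(w) = 4*w (v(w) = 3*w + w = 4*w)
d(V, C) = 1/(601 + C)
-d(v(-2), 1436) = -1/(601 + 1436) = -1/2037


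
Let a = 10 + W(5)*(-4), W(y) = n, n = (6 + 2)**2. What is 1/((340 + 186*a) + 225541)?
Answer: 1/180125 ≈ 5.5517e-6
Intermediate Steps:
n = 64 (n = 8**2 = 64)
W(y) = 64
a = -246 (a = 10 + 64*(-4) = 10 - 256 = -246)
1/((340 + 186*a) + 225541) = 1/((340 + 186*(-246)) + 225541) = 1/((340 - 45756) + 225541) = 1/(-45416 + 225541) = 1/180125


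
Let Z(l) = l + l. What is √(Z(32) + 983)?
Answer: √1047 ≈ 32.357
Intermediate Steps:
Z(l) = 2*l
√(Z(32) + 983) = √(2*32 + 983) = √(64 + 983) = √1047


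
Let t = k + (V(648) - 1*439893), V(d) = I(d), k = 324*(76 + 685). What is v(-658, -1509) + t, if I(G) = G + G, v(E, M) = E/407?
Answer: -78158089/407 ≈ -1.9203e+5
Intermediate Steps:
v(E, M) = E/407 (v(E, M) = E*(1/407) = E/407)
k = 246564 (k = 324*761 = 246564)
I(G) = 2*G
V(d) = 2*d
t = -192033 (t = 246564 + (2*648 - 1*439893) = 246564 + (1296 - 439893) = 246564 - 438597 = -192033)
v(-658, -1509) + t = (1/407)*(-658) - 192033 = -658/407 - 192033 = -78158089/407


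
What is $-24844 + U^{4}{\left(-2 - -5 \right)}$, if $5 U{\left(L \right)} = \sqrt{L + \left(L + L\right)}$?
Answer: $- \frac{15527419}{625} \approx -24844.0$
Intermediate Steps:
$U{\left(L \right)} = \frac{\sqrt{3} \sqrt{L}}{5}$ ($U{\left(L \right)} = \frac{\sqrt{L + \left(L + L\right)}}{5} = \frac{\sqrt{L + 2 L}}{5} = \frac{\sqrt{3 L}}{5} = \frac{\sqrt{3} \sqrt{L}}{5}$)
$-24844 + U^{4}{\left(-2 - -5 \right)} = -24844 + \left(\frac{\sqrt{3} \sqrt{-2 - -5}}{5}\right)^{4} = -24844 + \left(\frac{\sqrt{3} \sqrt{-2 + 5}}{5}\right)^{4} = -24844 + \left(\frac{\sqrt{3} \sqrt{3}}{5}\right)^{4} = -24844 + \left(\frac{3}{5}\right)^{4} = -24844 + \frac{81}{625} = - \frac{15527419}{625}$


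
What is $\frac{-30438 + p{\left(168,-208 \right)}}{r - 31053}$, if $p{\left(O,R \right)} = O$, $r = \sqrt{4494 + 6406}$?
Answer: $\frac{939974310}{964277909} + \frac{302700 \sqrt{109}}{964277909} \approx 0.97807$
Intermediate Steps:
$r = 10 \sqrt{109}$ ($r = \sqrt{10900} = 10 \sqrt{109} \approx 104.4$)
$\frac{-30438 + p{\left(168,-208 \right)}}{r - 31053} = \frac{-30438 + 168}{10 \sqrt{109} - 31053} = - \frac{30270}{-31053 + 10 \sqrt{109}}$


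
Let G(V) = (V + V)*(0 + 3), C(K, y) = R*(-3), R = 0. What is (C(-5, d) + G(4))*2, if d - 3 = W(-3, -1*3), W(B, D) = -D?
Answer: 48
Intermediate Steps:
d = 6 (d = 3 - (-1)*3 = 3 - 1*(-3) = 3 + 3 = 6)
C(K, y) = 0 (C(K, y) = 0*(-3) = 0)
G(V) = 6*V (G(V) = (2*V)*3 = 6*V)
(C(-5, d) + G(4))*2 = (0 + 6*4)*2 = (0 + 24)*2 = 24*2 = 48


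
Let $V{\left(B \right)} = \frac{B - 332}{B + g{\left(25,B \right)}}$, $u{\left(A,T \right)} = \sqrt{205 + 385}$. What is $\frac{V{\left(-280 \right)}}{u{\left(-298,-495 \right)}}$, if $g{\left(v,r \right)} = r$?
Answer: $\frac{153 \sqrt{590}}{82600} \approx 0.044992$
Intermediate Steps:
$u{\left(A,T \right)} = \sqrt{590}$
$V{\left(B \right)} = \frac{-332 + B}{2 B}$ ($V{\left(B \right)} = \frac{B - 332}{B + B} = \frac{-332 + B}{2 B}$)
$\frac{V{\left(-280 \right)}}{u{\left(-298,-495 \right)}} = \frac{\frac{1}{2} \frac{1}{-280} \left(-332 - 280\right)}{\sqrt{590}} = \frac{1}{2} \left(- \frac{1}{280}\right) \left(-612\right) \frac{\sqrt{590}}{590} = \frac{153 \frac{\sqrt{590}}{590}}{140} = \frac{153 \sqrt{590}}{82600}$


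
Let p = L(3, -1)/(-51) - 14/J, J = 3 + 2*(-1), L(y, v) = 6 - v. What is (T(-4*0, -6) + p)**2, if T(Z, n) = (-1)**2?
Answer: 448900/2601 ≈ 172.59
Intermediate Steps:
T(Z, n) = 1
J = 1 (J = 3 - 2 = 1)
p = -721/51 (p = (6 - 1*(-1))/(-51) - 14/1 = (6 + 1)*(-1/51) - 14*1 = 7*(-1/51) - 14 = -7/51 - 14 = -721/51 ≈ -14.137)
(T(-4*0, -6) + p)**2 = (1 - 721/51)**2 = (-670/51)**2 = 448900/2601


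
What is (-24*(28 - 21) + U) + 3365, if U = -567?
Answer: 2630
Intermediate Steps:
(-24*(28 - 21) + U) + 3365 = (-24*(28 - 21) - 567) + 3365 = (-24*7 - 567) + 3365 = (-168 - 567) + 3365 = -735 + 3365 = 2630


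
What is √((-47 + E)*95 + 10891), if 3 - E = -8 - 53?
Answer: 13*√74 ≈ 111.83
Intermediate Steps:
E = 64 (E = 3 - (-8 - 53) = 3 - 1*(-61) = 3 + 61 = 64)
√((-47 + E)*95 + 10891) = √((-47 + 64)*95 + 10891) = √(17*95 + 10891) = √(1615 + 10891) = √12506 = 13*√74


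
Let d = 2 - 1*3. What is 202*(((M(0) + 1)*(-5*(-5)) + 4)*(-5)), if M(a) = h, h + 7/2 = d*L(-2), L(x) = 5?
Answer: 185335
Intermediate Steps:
d = -1 (d = 2 - 3 = -1)
h = -17/2 (h = -7/2 - 1*5 = -7/2 - 5 = -17/2 ≈ -8.5000)
M(a) = -17/2
202*(((M(0) + 1)*(-5*(-5)) + 4)*(-5)) = 202*(((-17/2 + 1)*(-5*(-5)) + 4)*(-5)) = 202*((-15/2*25 + 4)*(-5)) = 202*((-375/2 + 4)*(-5)) = 202*(-367/2*(-5)) = 202*(1835/2) = 185335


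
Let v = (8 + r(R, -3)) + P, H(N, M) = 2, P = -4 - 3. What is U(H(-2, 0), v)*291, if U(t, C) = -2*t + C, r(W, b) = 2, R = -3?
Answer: -291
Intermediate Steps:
P = -7
v = 3 (v = (8 + 2) - 7 = 10 - 7 = 3)
U(t, C) = C - 2*t
U(H(-2, 0), v)*291 = (3 - 2*2)*291 = (3 - 4)*291 = -1*291 = -291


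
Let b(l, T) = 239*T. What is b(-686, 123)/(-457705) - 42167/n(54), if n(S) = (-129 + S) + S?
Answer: 19299429398/9611805 ≈ 2007.9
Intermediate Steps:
n(S) = -129 + 2*S
b(-686, 123)/(-457705) - 42167/n(54) = (239*123)/(-457705) - 42167/(-129 + 2*54) = 29397*(-1/457705) - 42167/(-129 + 108) = -29397/457705 - 42167/(-21) = -29397/457705 - 42167*(-1/21) = -29397/457705 + 42167/21 = 19299429398/9611805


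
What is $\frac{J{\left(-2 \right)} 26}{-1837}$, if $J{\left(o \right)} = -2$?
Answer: $\frac{52}{1837} \approx 0.028307$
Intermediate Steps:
$\frac{J{\left(-2 \right)} 26}{-1837} = \frac{\left(-2\right) 26}{-1837} = \left(- \frac{1}{1837}\right) \left(-52\right) = \frac{52}{1837}$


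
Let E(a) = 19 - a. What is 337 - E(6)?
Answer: 324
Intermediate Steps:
337 - E(6) = 337 - (19 - 1*6) = 337 - (19 - 6) = 337 - 1*13 = 337 - 13 = 324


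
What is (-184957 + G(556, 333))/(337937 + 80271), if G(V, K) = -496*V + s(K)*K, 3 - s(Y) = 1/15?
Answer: -2298781/2091040 ≈ -1.0993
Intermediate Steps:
s(Y) = 44/15 (s(Y) = 3 - 1/15 = 44/15)
G(V, K) = -496*V + 44*K/15
(-184957 + G(556, 333))/(337937 + 80271) = (-184957 + (-496*556 + (44/15)*333))/(337937 + 80271) = (-184957 + (-275776 + 4884/5))/418208 = (-184957 - 1373996/5)*(1/418208) = -2298781/5*1/418208 = -2298781/2091040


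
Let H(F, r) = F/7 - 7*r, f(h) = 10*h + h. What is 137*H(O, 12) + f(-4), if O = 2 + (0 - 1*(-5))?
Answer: -11415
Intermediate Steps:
O = 7 (O = 2 + (0 + 5) = 2 + 5 = 7)
f(h) = 11*h
H(F, r) = -7*r + F/7 (H(F, r) = F/7 - 7*r = -7*r + F/7)
137*H(O, 12) + f(-4) = 137*(-7*12 + (⅐)*7) + 11*(-4) = 137*(-84 + 1) - 44 = 137*(-83) - 44 = -11371 - 44 = -11415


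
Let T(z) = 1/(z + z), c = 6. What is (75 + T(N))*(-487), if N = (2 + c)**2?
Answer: -4675687/128 ≈ -36529.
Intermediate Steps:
N = 64 (N = (2 + 6)**2 = 8**2 = 64)
T(z) = 1/(2*z)
(75 + T(N))*(-487) = (75 + (1/2)/64)*(-487) = (75 + (1/2)*(1/64))*(-487) = (75 + 1/128)*(-487) = (9601/128)*(-487) = -4675687/128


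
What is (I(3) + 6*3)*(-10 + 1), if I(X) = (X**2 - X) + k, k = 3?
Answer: -243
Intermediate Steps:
I(X) = 3 + X**2 - X (I(X) = (X**2 - X) + 3 = 3 + X**2 - X)
(I(3) + 6*3)*(-10 + 1) = ((3 + 3**2 - 1*3) + 6*3)*(-10 + 1) = ((3 + 9 - 3) + 18)*(-9) = (9 + 18)*(-9) = 27*(-9) = -243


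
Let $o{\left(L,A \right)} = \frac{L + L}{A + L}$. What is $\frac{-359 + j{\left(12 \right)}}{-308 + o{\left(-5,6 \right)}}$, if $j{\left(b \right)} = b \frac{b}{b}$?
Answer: $\frac{347}{318} \approx 1.0912$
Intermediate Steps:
$j{\left(b \right)} = b$ ($j{\left(b \right)} = b 1 = b$)
$o{\left(L,A \right)} = \frac{2 L}{A + L}$
$\frac{-359 + j{\left(12 \right)}}{-308 + o{\left(-5,6 \right)}} = \frac{-359 + 12}{-308 + 2 \left(-5\right) \frac{1}{6 - 5}} = - \frac{347}{-308 + 2 \left(-5\right) 1^{-1}} = - \frac{347}{-308 + 2 \left(-5\right) 1} = - \frac{347}{-308 - 10} = - \frac{347}{-318} = \left(-347\right) \left(- \frac{1}{318}\right) = \frac{347}{318}$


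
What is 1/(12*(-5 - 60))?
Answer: -1/780 ≈ -0.0012821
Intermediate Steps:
1/(12*(-5 - 60)) = 1/(12*(-65)) = 1/(-780) = -1/780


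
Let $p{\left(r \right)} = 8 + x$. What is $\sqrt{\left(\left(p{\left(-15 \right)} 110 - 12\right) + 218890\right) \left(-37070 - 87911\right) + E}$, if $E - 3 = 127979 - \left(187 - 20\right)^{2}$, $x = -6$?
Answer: $i \sqrt{27382987045} \approx 1.6548 \cdot 10^{5} i$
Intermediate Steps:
$p{\left(r \right)} = 2$ ($p{\left(r \right)} = 8 - 6 = 2$)
$E = 100093$ ($E = 3 + \left(127979 - \left(187 - 20\right)^{2}\right) = 3 + \left(127979 - 167^{2}\right) = 3 + \left(127979 - 27889\right) = 3 + 100090 = 100093$)
$\sqrt{\left(\left(p{\left(-15 \right)} 110 - 12\right) + 218890\right) \left(-37070 - 87911\right) + E} = \sqrt{\left(\left(2 \cdot 110 - 12\right) + 218890\right) \left(-37070 - 87911\right) + 100093} = \sqrt{\left(\left(220 - 12\right) + 218890\right) \left(-124981\right) + 100093} = \sqrt{\left(208 + 218890\right) \left(-124981\right) + 100093} = \sqrt{219098 \left(-124981\right) + 100093} = \sqrt{-27383087138 + 100093} = \sqrt{-27382987045} = i \sqrt{27382987045}$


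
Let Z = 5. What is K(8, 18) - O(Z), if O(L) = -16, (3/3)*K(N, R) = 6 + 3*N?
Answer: 46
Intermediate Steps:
K(N, R) = 6 + 3*N
K(8, 18) - O(Z) = (6 + 3*8) - 1*(-16) = (6 + 24) + 16 = 30 + 16 = 46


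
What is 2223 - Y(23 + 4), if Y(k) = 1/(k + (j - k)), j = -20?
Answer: 44461/20 ≈ 2223.1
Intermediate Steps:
Y(k) = -1/20 (Y(k) = 1/(k + (-20 - k)) = 1/(-20) = -1/20)
2223 - Y(23 + 4) = 2223 - 1*(-1/20) = 2223 + 1/20 = 44461/20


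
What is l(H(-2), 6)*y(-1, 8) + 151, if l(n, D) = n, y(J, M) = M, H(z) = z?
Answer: 135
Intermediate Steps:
l(H(-2), 6)*y(-1, 8) + 151 = -2*8 + 151 = -16 + 151 = 135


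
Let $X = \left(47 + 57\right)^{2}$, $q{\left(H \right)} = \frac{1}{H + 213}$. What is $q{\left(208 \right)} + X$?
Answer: $\frac{4553537}{421} \approx 10816.0$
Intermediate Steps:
$q{\left(H \right)} = \frac{1}{213 + H}$
$X = 10816$ ($X = 104^{2} = 10816$)
$q{\left(208 \right)} + X = \frac{1}{213 + 208} + 10816 = \frac{1}{421} + 10816 = \frac{4553537}{421}$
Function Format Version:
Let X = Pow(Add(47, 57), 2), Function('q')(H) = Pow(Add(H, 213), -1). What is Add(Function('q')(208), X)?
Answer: Rational(4553537, 421) ≈ 10816.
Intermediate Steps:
Function('q')(H) = Pow(Add(213, H), -1)
X = 10816 (X = Pow(104, 2) = 10816)
Add(Function('q')(208), X) = Add(Pow(Add(213, 208), -1), 10816) = Add(Pow(421, -1), 10816) = Add(Rational(1, 421), 10816) = Rational(4553537, 421)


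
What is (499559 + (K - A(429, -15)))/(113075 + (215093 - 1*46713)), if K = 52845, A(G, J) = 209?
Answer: 110439/56291 ≈ 1.9619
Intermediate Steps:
(499559 + (K - A(429, -15)))/(113075 + (215093 - 1*46713)) = (499559 + (52845 - 1*209))/(113075 + (215093 - 1*46713)) = (499559 + (52845 - 209))/(113075 + (215093 - 46713)) = (499559 + 52636)/(113075 + 168380) = 552195/281455 = 552195*(1/281455) = 110439/56291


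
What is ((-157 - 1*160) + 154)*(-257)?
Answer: 41891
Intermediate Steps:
((-157 - 1*160) + 154)*(-257) = ((-157 - 160) + 154)*(-257) = (-317 + 154)*(-257) = -163*(-257) = 41891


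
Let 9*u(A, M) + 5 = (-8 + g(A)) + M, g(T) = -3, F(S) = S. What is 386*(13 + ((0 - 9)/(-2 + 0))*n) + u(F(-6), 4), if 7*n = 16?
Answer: 188726/21 ≈ 8987.0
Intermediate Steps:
n = 16/7 (n = (⅐)*16 = 16/7 ≈ 2.2857)
u(A, M) = -16/9 + M/9 (u(A, M) = -5/9 + ((-8 - 3) + M)/9 = -5/9 + (-11 + M)/9 = -5/9 + (-11/9 + M/9) = -16/9 + M/9)
386*(13 + ((0 - 9)/(-2 + 0))*n) + u(F(-6), 4) = 386*(13 + ((0 - 9)/(-2 + 0))*(16/7)) + (-16/9 + (⅑)*4) = 386*(13 - 9/(-2)*(16/7)) + (-16/9 + 4/9) = 386*(13 - 9*(-½)*(16/7)) - 4/3 = 386*(13 + (9/2)*(16/7)) - 4/3 = 386*(13 + 72/7) - 4/3 = 386*(163/7) - 4/3 = 62918/7 - 4/3 = 188726/21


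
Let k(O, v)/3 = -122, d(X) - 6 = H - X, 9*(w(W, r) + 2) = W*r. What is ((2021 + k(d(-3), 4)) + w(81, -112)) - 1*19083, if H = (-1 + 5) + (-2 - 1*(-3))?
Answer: -18438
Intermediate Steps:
H = 5 (H = 4 + (-2 + 3) = 4 + 1 = 5)
w(W, r) = -2 + W*r/9 (w(W, r) = -2 + (W*r)/9 = -2 + W*r/9)
d(X) = 11 - X (d(X) = 6 + (5 - X) = 11 - X)
k(O, v) = -366 (k(O, v) = 3*(-122) = -366)
((2021 + k(d(-3), 4)) + w(81, -112)) - 1*19083 = ((2021 - 366) + (-2 + (⅑)*81*(-112))) - 1*19083 = (1655 + (-2 - 1008)) - 19083 = (1655 - 1010) - 19083 = 645 - 19083 = -18438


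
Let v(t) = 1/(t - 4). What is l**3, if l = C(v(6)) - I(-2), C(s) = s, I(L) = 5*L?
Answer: 9261/8 ≈ 1157.6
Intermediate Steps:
v(t) = 1/(-4 + t)
l = 21/2 (l = 1/(-4 + 6) - 5*(-2) = 1/2 - 1*(-10) = 1/2 + 10 = 21/2 ≈ 10.500)
l**3 = (21/2)**3 = 9261/8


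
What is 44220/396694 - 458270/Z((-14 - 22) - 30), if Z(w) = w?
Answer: 45448969475/6545451 ≈ 6943.6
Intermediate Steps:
44220/396694 - 458270/Z((-14 - 22) - 30) = 44220/396694 - 458270/((-14 - 22) - 30) = 44220*(1/396694) - 458270/(-36 - 30) = 22110/198347 - 458270/(-66) = 22110/198347 - 458270*(-1/66) = 22110/198347 + 229135/33 = 45448969475/6545451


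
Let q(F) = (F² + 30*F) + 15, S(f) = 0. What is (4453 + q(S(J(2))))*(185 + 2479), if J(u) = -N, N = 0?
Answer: 11902752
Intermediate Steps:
J(u) = 0 (J(u) = -1*0 = 0)
q(F) = 15 + F² + 30*F
(4453 + q(S(J(2))))*(185 + 2479) = (4453 + (15 + 0² + 30*0))*(185 + 2479) = (4453 + (15 + 0 + 0))*2664 = (4453 + 15)*2664 = 4468*2664 = 11902752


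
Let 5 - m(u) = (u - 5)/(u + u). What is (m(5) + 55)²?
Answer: 3600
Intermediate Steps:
m(u) = 5 - (-5 + u)/(2*u) (m(u) = 5 - (u - 5)/(u + u) = 5 - (-5 + u)/(2*u))
(m(5) + 55)² = ((½)*(5 + 9*5)/5 + 55)² = ((½)*(⅕)*(5 + 45) + 55)² = ((½)*(⅕)*50 + 55)² = (5 + 55)² = 60² = 3600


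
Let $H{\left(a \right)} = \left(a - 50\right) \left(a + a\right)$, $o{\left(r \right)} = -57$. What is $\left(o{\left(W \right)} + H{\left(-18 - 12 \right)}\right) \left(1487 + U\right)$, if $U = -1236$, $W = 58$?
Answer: $1190493$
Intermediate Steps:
$H{\left(a \right)} = 2 a \left(-50 + a\right)$ ($H{\left(a \right)} = \left(-50 + a\right) 2 a = 2 a \left(-50 + a\right)$)
$\left(o{\left(W \right)} + H{\left(-18 - 12 \right)}\right) \left(1487 + U\right) = \left(-57 + 2 \left(-18 - 12\right) \left(-50 - 30\right)\right) \left(1487 - 1236\right) = \left(-57 + 2 \left(-18 - 12\right) \left(-50 - 30\right)\right) 251 = \left(-57 + 2 \left(-30\right) \left(-50 - 30\right)\right) 251 = \left(-57 + 2 \left(-30\right) \left(-80\right)\right) 251 = \left(-57 + 4800\right) 251 = 4743 \cdot 251 = 1190493$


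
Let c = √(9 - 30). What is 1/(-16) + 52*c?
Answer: -1/16 + 52*I*√21 ≈ -0.0625 + 238.29*I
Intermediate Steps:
c = I*√21 (c = √(-21) = I*√21 ≈ 4.5826*I)
1/(-16) + 52*c = 1/(-16) + 52*(I*√21) = -1/16 + 52*I*√21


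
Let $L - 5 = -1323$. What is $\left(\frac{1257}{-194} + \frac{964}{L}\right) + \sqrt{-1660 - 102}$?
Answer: $- \frac{921871}{127846} + i \sqrt{1762} \approx -7.2108 + 41.976 i$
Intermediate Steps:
$L = -1318$ ($L = 5 - 1323 = -1318$)
$\left(\frac{1257}{-194} + \frac{964}{L}\right) + \sqrt{-1660 - 102} = \left(\frac{1257}{-194} + \frac{964}{-1318}\right) + \sqrt{-1660 - 102} = \left(1257 \left(- \frac{1}{194}\right) + 964 \left(- \frac{1}{1318}\right)\right) + \sqrt{-1762} = \left(- \frac{1257}{194} - \frac{482}{659}\right) + i \sqrt{1762} = - \frac{921871}{127846} + i \sqrt{1762}$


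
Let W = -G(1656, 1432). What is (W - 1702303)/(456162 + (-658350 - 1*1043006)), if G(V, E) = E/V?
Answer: 176188450/128877579 ≈ 1.3671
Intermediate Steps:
W = -179/207 (W = -1432/1656 = -1*179/207 = -179/207 ≈ -0.86473)
(W - 1702303)/(456162 + (-658350 - 1*1043006)) = (-179/207 - 1702303)/(456162 + (-658350 - 1*1043006)) = -352376900/(207*(456162 + (-658350 - 1043006))) = -352376900/(207*(456162 - 1701356)) = -352376900/207/(-1245194) = -352376900/207*(-1/1245194) = 176188450/128877579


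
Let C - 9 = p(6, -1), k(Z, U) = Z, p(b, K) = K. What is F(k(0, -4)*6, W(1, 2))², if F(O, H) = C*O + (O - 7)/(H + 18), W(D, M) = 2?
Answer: 49/400 ≈ 0.12250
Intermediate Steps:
C = 8 (C = 9 - 1 = 8)
F(O, H) = 8*O + (-7 + O)/(18 + H) (F(O, H) = 8*O + (O - 7)/(H + 18) = 8*O + (-7 + O)/(18 + H))
F(k(0, -4)*6, W(1, 2))² = ((-7 + 145*(0*6) + 8*2*(0*6))/(18 + 2))² = ((-7 + 145*0 + 8*2*0)/20)² = ((-7 + 0 + 0)/20)² = ((1/20)*(-7))² = (-7/20)² = 49/400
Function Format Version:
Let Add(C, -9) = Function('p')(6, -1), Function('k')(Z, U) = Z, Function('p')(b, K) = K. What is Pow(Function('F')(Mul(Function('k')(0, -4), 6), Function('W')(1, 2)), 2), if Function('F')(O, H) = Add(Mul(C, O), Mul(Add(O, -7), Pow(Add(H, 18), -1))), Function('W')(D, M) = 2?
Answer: Rational(49, 400) ≈ 0.12250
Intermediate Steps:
C = 8 (C = Add(9, -1) = 8)
Function('F')(O, H) = Add(Mul(8, O), Mul(Pow(Add(18, H), -1), Add(-7, O))) (Function('F')(O, H) = Add(Mul(8, O), Mul(Add(O, -7), Pow(Add(H, 18), -1))) = Add(Mul(8, O), Mul(Add(-7, O), Pow(Add(18, H), -1))) = Add(Mul(8, O), Mul(Pow(Add(18, H), -1), Add(-7, O))))
Pow(Function('F')(Mul(Function('k')(0, -4), 6), Function('W')(1, 2)), 2) = Pow(Mul(Pow(Add(18, 2), -1), Add(-7, Mul(145, Mul(0, 6)), Mul(8, 2, Mul(0, 6)))), 2) = Pow(Mul(Pow(20, -1), Add(-7, Mul(145, 0), Mul(8, 2, 0))), 2) = Pow(Mul(Rational(1, 20), Add(-7, 0, 0)), 2) = Pow(Mul(Rational(1, 20), -7), 2) = Pow(Rational(-7, 20), 2) = Rational(49, 400)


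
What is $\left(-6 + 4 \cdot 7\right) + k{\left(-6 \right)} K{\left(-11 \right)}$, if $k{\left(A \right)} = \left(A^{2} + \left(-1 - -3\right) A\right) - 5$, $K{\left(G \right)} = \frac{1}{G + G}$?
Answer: $\frac{465}{22} \approx 21.136$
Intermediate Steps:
$K{\left(G \right)} = \frac{1}{2 G}$
$k{\left(A \right)} = -5 + A^{2} + 2 A$ ($k{\left(A \right)} = \left(A^{2} + \left(-1 + 3\right) A\right) - 5 = \left(A^{2} + 2 A\right) - 5 = -5 + A^{2} + 2 A$)
$\left(-6 + 4 \cdot 7\right) + k{\left(-6 \right)} K{\left(-11 \right)} = \left(-6 + 4 \cdot 7\right) + \left(-5 + \left(-6\right)^{2} + 2 \left(-6\right)\right) \frac{1}{2 \left(-11\right)} = \left(-6 + 28\right) + \left(-5 + 36 - 12\right) \frac{1}{2} \left(- \frac{1}{11}\right) = 22 + 19 \left(- \frac{1}{22}\right) = 22 - \frac{19}{22} = \frac{465}{22}$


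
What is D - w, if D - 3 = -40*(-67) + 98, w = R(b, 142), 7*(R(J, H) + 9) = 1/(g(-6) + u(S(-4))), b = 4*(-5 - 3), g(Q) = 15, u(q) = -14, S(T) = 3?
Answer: 19529/7 ≈ 2789.9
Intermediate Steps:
b = -32 (b = 4*(-8) = -32)
R(J, H) = -62/7 (R(J, H) = -9 + 1/(7*(15 - 14)) = -9 + (1/7)/1 = -9 + (1/7)*1 = -9 + 1/7 = -62/7)
w = -62/7 ≈ -8.8571
D = 2781 (D = 3 + (-40*(-67) + 98) = 3 + (2680 + 98) = 3 + 2778 = 2781)
D - w = 2781 - 1*(-62/7) = 2781 + 62/7 = 19529/7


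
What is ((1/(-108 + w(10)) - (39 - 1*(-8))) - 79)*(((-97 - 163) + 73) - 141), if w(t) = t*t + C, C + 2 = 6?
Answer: 41410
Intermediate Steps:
C = 4 (C = -2 + 6 = 4)
w(t) = 4 + t**2 (w(t) = t*t + 4 = t**2 + 4 = 4 + t**2)
((1/(-108 + w(10)) - (39 - 1*(-8))) - 79)*(((-97 - 163) + 73) - 141) = ((1/(-108 + (4 + 10**2)) - (39 - 1*(-8))) - 79)*(((-97 - 163) + 73) - 141) = ((1/(-108 + (4 + 100)) - (39 + 8)) - 79)*((-260 + 73) - 141) = ((1/(-108 + 104) - 1*47) - 79)*(-187 - 141) = ((1/(-4) - 47) - 79)*(-328) = ((-1/4 - 47) - 79)*(-328) = (-189/4 - 79)*(-328) = -505/4*(-328) = 41410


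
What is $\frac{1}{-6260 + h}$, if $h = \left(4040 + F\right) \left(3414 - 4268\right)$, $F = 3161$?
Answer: $- \frac{1}{6155914} \approx -1.6245 \cdot 10^{-7}$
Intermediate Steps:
$h = -6149654$ ($h = \left(4040 + 3161\right) \left(3414 - 4268\right) = 7201 \left(-854\right) = -6149654$)
$\frac{1}{-6260 + h} = \frac{1}{-6260 - 6149654} = \frac{1}{-6155914} = - \frac{1}{6155914}$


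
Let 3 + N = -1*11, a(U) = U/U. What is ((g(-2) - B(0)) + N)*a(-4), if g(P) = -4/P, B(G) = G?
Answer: -12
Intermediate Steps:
a(U) = 1
N = -14 (N = -3 - 1*11 = -3 - 11 = -14)
((g(-2) - B(0)) + N)*a(-4) = ((-4/(-2) - 1*0) - 14)*1 = ((-4*(-½) + 0) - 14)*1 = ((2 + 0) - 14)*1 = (2 - 14)*1 = -12*1 = -12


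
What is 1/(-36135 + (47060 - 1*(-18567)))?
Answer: 1/29492 ≈ 3.3907e-5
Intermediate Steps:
1/(-36135 + (47060 - 1*(-18567))) = 1/(-36135 + (47060 + 18567)) = 1/(-36135 + 65627) = 1/29492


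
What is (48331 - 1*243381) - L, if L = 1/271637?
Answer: -52982796851/271637 ≈ -1.9505e+5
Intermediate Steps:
L = 1/271637 ≈ 3.6814e-6
(48331 - 1*243381) - L = (48331 - 1*243381) - 1*1/271637 = (48331 - 243381) - 1/271637 = -195050 - 1/271637 = -52982796851/271637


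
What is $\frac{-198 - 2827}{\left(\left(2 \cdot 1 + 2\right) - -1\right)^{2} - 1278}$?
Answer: $\frac{3025}{1253} \approx 2.4142$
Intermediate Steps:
$\frac{-198 - 2827}{\left(\left(2 \cdot 1 + 2\right) - -1\right)^{2} - 1278} = - \frac{3025}{\left(\left(2 + 2\right) + \left(-5 + 6\right)\right)^{2} - 1278} = - \frac{3025}{\left(4 + 1\right)^{2} - 1278} = - \frac{3025}{5^{2} - 1278} = - \frac{3025}{25 - 1278} = - \frac{3025}{-1253} = \left(-3025\right) \left(- \frac{1}{1253}\right) = \frac{3025}{1253}$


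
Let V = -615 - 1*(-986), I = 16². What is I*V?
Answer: 94976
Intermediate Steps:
I = 256
V = 371 (V = -615 + 986 = 371)
I*V = 256*371 = 94976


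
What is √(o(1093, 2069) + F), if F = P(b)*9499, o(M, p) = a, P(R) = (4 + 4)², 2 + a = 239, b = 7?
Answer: √608173 ≈ 779.85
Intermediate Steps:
a = 237 (a = -2 + 239 = 237)
P(R) = 64 (P(R) = 8² = 64)
o(M, p) = 237
F = 607936 (F = 64*9499 = 607936)
√(o(1093, 2069) + F) = √(237 + 607936) = √608173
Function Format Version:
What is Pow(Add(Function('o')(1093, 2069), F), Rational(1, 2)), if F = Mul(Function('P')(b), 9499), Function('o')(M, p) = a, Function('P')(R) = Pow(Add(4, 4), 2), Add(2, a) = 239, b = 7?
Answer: Pow(608173, Rational(1, 2)) ≈ 779.85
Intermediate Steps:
a = 237 (a = Add(-2, 239) = 237)
Function('P')(R) = 64 (Function('P')(R) = Pow(8, 2) = 64)
Function('o')(M, p) = 237
F = 607936 (F = Mul(64, 9499) = 607936)
Pow(Add(Function('o')(1093, 2069), F), Rational(1, 2)) = Pow(Add(237, 607936), Rational(1, 2)) = Pow(608173, Rational(1, 2))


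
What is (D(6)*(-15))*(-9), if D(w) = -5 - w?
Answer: -1485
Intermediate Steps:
(D(6)*(-15))*(-9) = ((-5 - 1*6)*(-15))*(-9) = ((-5 - 6)*(-15))*(-9) = -11*(-15)*(-9) = 165*(-9) = -1485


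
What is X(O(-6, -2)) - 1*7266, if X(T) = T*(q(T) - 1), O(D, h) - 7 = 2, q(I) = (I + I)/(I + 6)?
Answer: -36321/5 ≈ -7264.2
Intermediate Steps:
q(I) = 2*I/(6 + I) (q(I) = (2*I)/(6 + I) = 2*I/(6 + I))
O(D, h) = 9 (O(D, h) = 7 + 2 = 9)
X(T) = T*(-1 + 2*T/(6 + T)) (X(T) = T*(2*T/(6 + T) - 1) = T*(-1 + 2*T/(6 + T)))
X(O(-6, -2)) - 1*7266 = 9*(-6 + 9)/(6 + 9) - 1*7266 = 9*3/15 - 7266 = 9*(1/15)*3 - 7266 = 9/5 - 7266 = -36321/5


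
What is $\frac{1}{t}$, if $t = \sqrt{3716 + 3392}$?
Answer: $\frac{\sqrt{1777}}{3554} \approx 0.011861$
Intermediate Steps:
$t = 2 \sqrt{1777}$ ($t = \sqrt{7108} = 2 \sqrt{1777} \approx 84.309$)
$\frac{1}{t} = \frac{1}{2 \sqrt{1777}} = \frac{\sqrt{1777}}{3554}$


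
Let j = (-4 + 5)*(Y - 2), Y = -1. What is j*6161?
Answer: -18483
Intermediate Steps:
j = -3 (j = (-4 + 5)*(-1 - 2) = 1*(-3) = -3)
j*6161 = -3*6161 = -18483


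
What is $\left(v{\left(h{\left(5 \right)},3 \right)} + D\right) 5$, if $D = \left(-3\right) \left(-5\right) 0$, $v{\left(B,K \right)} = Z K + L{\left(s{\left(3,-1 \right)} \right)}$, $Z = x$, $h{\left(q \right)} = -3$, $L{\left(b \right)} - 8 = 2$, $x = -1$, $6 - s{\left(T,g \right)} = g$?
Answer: $35$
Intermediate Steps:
$s{\left(T,g \right)} = 6 - g$
$L{\left(b \right)} = 10$ ($L{\left(b \right)} = 8 + 2 = 10$)
$Z = -1$
$v{\left(B,K \right)} = 10 - K$ ($v{\left(B,K \right)} = - K + 10 = 10 - K$)
$D = 0$ ($D = 15 \cdot 0 = 0$)
$\left(v{\left(h{\left(5 \right)},3 \right)} + D\right) 5 = \left(\left(10 - 3\right) + 0\right) 5 = \left(7 + 0\right) 5 = 7 \cdot 5 = 35$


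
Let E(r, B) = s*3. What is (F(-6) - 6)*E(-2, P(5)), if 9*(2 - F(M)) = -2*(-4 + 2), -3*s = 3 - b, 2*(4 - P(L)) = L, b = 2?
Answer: 40/9 ≈ 4.4444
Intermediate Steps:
P(L) = 4 - L/2
s = -⅓ (s = -(3 - 1*2)/3 = -(3 - 2)/3 = -⅓*1 = -⅓ ≈ -0.33333)
F(M) = 14/9 (F(M) = 2 - (-2)*(-4 + 2)/9 = 2 - (-2)*(-2)/9 = 2 - ⅑*4 = 2 - 4/9 = 14/9)
E(r, B) = -1 (E(r, B) = -⅓*3 = -1)
(F(-6) - 6)*E(-2, P(5)) = (14/9 - 6)*(-1) = -40/9*(-1) = 40/9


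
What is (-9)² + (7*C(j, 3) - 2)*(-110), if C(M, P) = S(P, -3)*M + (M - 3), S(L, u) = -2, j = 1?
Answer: 3381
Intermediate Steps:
C(M, P) = -3 - M (C(M, P) = -2*M + (M - 3) = -2*M + (-3 + M) = -3 - M)
(-9)² + (7*C(j, 3) - 2)*(-110) = (-9)² + (7*(-3 - 1*1) - 2)*(-110) = 81 + (7*(-3 - 1) - 2)*(-110) = 81 + (7*(-4) - 2)*(-110) = 81 + (-28 - 2)*(-110) = 81 - 30*(-110) = 81 + 3300 = 3381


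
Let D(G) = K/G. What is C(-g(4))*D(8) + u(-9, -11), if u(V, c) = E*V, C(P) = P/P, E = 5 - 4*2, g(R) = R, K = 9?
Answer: 225/8 ≈ 28.125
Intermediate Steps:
D(G) = 9/G
E = -3 (E = 5 - 8 = -3)
C(P) = 1
u(V, c) = -3*V
C(-g(4))*D(8) + u(-9, -11) = 1*(9/8) - 3*(-9) = 1*(9*(⅛)) + 27 = 1*(9/8) + 27 = 9/8 + 27 = 225/8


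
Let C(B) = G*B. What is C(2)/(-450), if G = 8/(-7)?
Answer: 8/1575 ≈ 0.0050794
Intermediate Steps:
G = -8/7 (G = 8*(-⅐) = -8/7 ≈ -1.1429)
C(B) = -8*B/7
C(2)/(-450) = -8/7*2/(-450) = -16/7*(-1/450) = 8/1575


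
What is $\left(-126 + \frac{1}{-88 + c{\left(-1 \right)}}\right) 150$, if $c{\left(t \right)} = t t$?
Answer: $- \frac{548150}{29} \approx -18902.0$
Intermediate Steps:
$c{\left(t \right)} = t^{2}$
$\left(-126 + \frac{1}{-88 + c{\left(-1 \right)}}\right) 150 = \left(-126 + \frac{1}{-88 + \left(-1\right)^{2}}\right) 150 = \left(-126 + \frac{1}{-88 + 1}\right) 150 = \left(-126 + \frac{1}{-87}\right) 150 = \left(-126 - \frac{1}{87}\right) 150 = \left(- \frac{10963}{87}\right) 150 = - \frac{548150}{29}$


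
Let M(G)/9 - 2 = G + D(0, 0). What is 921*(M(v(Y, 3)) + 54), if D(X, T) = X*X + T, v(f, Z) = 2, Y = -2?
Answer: 82890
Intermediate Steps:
D(X, T) = T + X**2 (D(X, T) = X**2 + T = T + X**2)
M(G) = 18 + 9*G (M(G) = 18 + 9*(G + (0 + 0**2)) = 18 + 9*(G + (0 + 0)) = 18 + 9*(G + 0) = 18 + 9*G)
921*(M(v(Y, 3)) + 54) = 921*((18 + 9*2) + 54) = 921*((18 + 18) + 54) = 921*(36 + 54) = 921*90 = 82890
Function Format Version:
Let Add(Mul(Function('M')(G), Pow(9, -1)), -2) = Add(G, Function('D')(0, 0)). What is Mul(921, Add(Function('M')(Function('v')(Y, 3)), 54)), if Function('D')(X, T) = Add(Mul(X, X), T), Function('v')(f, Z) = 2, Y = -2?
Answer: 82890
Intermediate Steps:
Function('D')(X, T) = Add(T, Pow(X, 2)) (Function('D')(X, T) = Add(Pow(X, 2), T) = Add(T, Pow(X, 2)))
Function('M')(G) = Add(18, Mul(9, G)) (Function('M')(G) = Add(18, Mul(9, Add(G, Add(0, Pow(0, 2))))) = Add(18, Mul(9, Add(G, Add(0, 0)))) = Add(18, Mul(9, Add(G, 0))) = Add(18, Mul(9, G)))
Mul(921, Add(Function('M')(Function('v')(Y, 3)), 54)) = Mul(921, Add(Add(18, Mul(9, 2)), 54)) = Mul(921, Add(Add(18, 18), 54)) = Mul(921, Add(36, 54)) = Mul(921, 90) = 82890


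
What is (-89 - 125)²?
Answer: 45796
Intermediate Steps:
(-89 - 125)² = (-214)² = 45796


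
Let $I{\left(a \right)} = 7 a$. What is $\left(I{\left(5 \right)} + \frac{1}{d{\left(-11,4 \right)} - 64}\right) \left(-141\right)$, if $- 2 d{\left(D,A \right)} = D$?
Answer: $- \frac{192371}{39} \approx -4932.6$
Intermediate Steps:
$d{\left(D,A \right)} = - \frac{D}{2}$
$\left(I{\left(5 \right)} + \frac{1}{d{\left(-11,4 \right)} - 64}\right) \left(-141\right) = \left(7 \cdot 5 + \frac{1}{\left(- \frac{1}{2}\right) \left(-11\right) - 64}\right) \left(-141\right) = \left(35 + \frac{1}{\frac{11}{2} - 64}\right) \left(-141\right) = \left(35 + \frac{1}{- \frac{117}{2}}\right) \left(-141\right) = \left(35 - \frac{2}{117}\right) \left(-141\right) = \frac{4093}{117} \left(-141\right) = - \frac{192371}{39}$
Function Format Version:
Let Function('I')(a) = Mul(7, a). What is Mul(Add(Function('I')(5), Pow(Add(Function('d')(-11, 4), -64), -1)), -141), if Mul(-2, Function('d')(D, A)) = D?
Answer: Rational(-192371, 39) ≈ -4932.6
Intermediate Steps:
Function('d')(D, A) = Mul(Rational(-1, 2), D)
Mul(Add(Function('I')(5), Pow(Add(Function('d')(-11, 4), -64), -1)), -141) = Mul(Add(Mul(7, 5), Pow(Add(Mul(Rational(-1, 2), -11), -64), -1)), -141) = Mul(Add(35, Pow(Add(Rational(11, 2), -64), -1)), -141) = Mul(Add(35, Pow(Rational(-117, 2), -1)), -141) = Mul(Add(35, Rational(-2, 117)), -141) = Mul(Rational(4093, 117), -141) = Rational(-192371, 39)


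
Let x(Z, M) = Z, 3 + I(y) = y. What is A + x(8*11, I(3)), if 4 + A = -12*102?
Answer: -1140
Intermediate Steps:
I(y) = -3 + y
A = -1228 (A = -4 - 12*102 = -4 - 1224 = -1228)
A + x(8*11, I(3)) = -1228 + 8*11 = -1228 + 88 = -1140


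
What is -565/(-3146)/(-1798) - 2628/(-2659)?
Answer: 14863800689/15040654772 ≈ 0.98824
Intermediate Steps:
-565/(-3146)/(-1798) - 2628/(-2659) = -565*(-1/3146)*(-1/1798) - 2628*(-1/2659) = (565/3146)*(-1/1798) + 2628/2659 = -565/5656508 + 2628/2659 = 14863800689/15040654772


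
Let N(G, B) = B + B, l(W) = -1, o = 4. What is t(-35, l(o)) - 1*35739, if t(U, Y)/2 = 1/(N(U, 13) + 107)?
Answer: -4753285/133 ≈ -35739.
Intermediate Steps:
N(G, B) = 2*B
t(U, Y) = 2/133 (t(U, Y) = 2/(2*13 + 107) = 2/(26 + 107) = 2/133)
t(-35, l(o)) - 1*35739 = 2/133 - 1*35739 = 2/133 - 35739 = -4753285/133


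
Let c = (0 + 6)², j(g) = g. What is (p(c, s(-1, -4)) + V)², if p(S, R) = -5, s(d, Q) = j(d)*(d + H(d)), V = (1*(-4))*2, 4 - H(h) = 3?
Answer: 169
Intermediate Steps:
H(h) = 1 (H(h) = 4 - 1*3 = 4 - 3 = 1)
c = 36 (c = 6² = 36)
V = -8 (V = -4*2 = -8)
s(d, Q) = d*(1 + d) (s(d, Q) = d*(d + 1) = d*(1 + d))
(p(c, s(-1, -4)) + V)² = (-5 - 8)² = (-13)² = 169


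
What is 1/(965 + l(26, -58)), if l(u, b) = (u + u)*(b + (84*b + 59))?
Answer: -1/252327 ≈ -3.9631e-6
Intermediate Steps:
l(u, b) = 2*u*(59 + 85*b) (l(u, b) = (2*u)*(b + (59 + 84*b)) = (2*u)*(59 + 85*b) = 2*u*(59 + 85*b))
1/(965 + l(26, -58)) = 1/(965 + 2*26*(59 + 85*(-58))) = 1/(965 + 2*26*(59 - 4930)) = 1/(965 + 2*26*(-4871)) = 1/(965 - 253292) = 1/(-252327) = -1/252327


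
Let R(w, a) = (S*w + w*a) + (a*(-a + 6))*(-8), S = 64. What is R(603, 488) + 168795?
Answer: 2383379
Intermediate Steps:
R(w, a) = 64*w + a*w - 8*a*(6 - a) (R(w, a) = (64*w + w*a) + (a*(-a + 6))*(-8) = (64*w + a*w) + (a*(6 - a))*(-8) = (64*w + a*w) - 8*a*(6 - a) = 64*w + a*w - 8*a*(6 - a))
R(603, 488) + 168795 = (-48*488 + 8*488² + 64*603 + 488*603) + 168795 = (-23424 + 8*238144 + 38592 + 294264) + 168795 = (-23424 + 1905152 + 38592 + 294264) + 168795 = 2214584 + 168795 = 2383379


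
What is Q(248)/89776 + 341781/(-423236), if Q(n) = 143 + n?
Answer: -693596495/863555344 ≈ -0.80319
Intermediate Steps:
Q(248)/89776 + 341781/(-423236) = (143 + 248)/89776 + 341781/(-423236) = 391*(1/89776) + 341781*(-1/423236) = 391/89776 - 31071/38476 = -693596495/863555344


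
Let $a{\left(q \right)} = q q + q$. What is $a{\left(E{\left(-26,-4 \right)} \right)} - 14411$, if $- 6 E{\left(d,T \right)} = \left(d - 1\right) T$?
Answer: $-14105$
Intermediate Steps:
$E{\left(d,T \right)} = - \frac{T \left(-1 + d\right)}{6}$ ($E{\left(d,T \right)} = - \frac{\left(d - 1\right) T}{6} = - \frac{\left(-1 + d\right) T}{6} = - \frac{T \left(-1 + d\right)}{6}$)
$a{\left(q \right)} = q + q^{2}$ ($a{\left(q \right)} = q^{2} + q = q + q^{2}$)
$a{\left(E{\left(-26,-4 \right)} \right)} - 14411 = \frac{1}{6} \left(-4\right) \left(1 - -26\right) \left(1 + \frac{1}{6} \left(-4\right) \left(1 - -26\right)\right) - 14411 = \frac{1}{6} \left(-4\right) \left(1 + 26\right) \left(1 + \frac{1}{6} \left(-4\right) \left(1 + 26\right)\right) - 14411 = \frac{1}{6} \left(-4\right) 27 \left(1 + \frac{1}{6} \left(-4\right) 27\right) - 14411 = - 18 \left(1 - 18\right) - 14411 = \left(-18\right) \left(-17\right) - 14411 = 306 - 14411 = -14105$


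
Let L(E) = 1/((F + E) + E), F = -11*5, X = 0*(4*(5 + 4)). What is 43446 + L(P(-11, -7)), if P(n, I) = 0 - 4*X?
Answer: 2389529/55 ≈ 43446.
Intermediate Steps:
X = 0 (X = 0*(4*9) = 0*36 = 0)
F = -55
P(n, I) = 0 (P(n, I) = 0 - 4*0 = 0 + 0 = 0)
L(E) = 1/(-55 + 2*E) (L(E) = 1/((-55 + E) + E) = 1/(-55 + 2*E))
43446 + L(P(-11, -7)) = 43446 + 1/(-55 + 2*0) = 43446 + 1/(-55 + 0) = 43446 + 1/(-55) = 43446 - 1/55 = 2389529/55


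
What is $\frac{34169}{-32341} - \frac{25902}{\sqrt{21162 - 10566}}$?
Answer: $- \frac{34169}{32341} - \frac{4317 \sqrt{2649}}{883} \approx -252.69$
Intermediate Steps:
$\frac{34169}{-32341} - \frac{25902}{\sqrt{21162 - 10566}} = 34169 \left(- \frac{1}{32341}\right) - \frac{25902}{\sqrt{10596}} = - \frac{34169}{32341} - \frac{25902}{2 \sqrt{2649}} = - \frac{34169}{32341} - 25902 \frac{\sqrt{2649}}{5298} = - \frac{34169}{32341} - \frac{4317 \sqrt{2649}}{883}$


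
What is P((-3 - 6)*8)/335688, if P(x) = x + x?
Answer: -6/13987 ≈ -0.00042897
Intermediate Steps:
P(x) = 2*x
P((-3 - 6)*8)/335688 = (2*((-3 - 6)*8))/335688 = (2*(-9*8))*(1/335688) = (2*(-72))*(1/335688) = -144*1/335688 = -6/13987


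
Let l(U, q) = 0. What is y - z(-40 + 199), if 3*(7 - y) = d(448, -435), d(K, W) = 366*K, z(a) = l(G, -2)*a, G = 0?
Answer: -54649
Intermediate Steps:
z(a) = 0 (z(a) = 0*a = 0)
y = -54649 (y = 7 - 122*448 = 7 - 1/3*163968 = 7 - 54656 = -54649)
y - z(-40 + 199) = -54649 - 1*0 = -54649 + 0 = -54649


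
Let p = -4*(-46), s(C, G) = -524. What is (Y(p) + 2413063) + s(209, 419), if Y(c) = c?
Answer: 2412723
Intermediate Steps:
p = 184
(Y(p) + 2413063) + s(209, 419) = (184 + 2413063) - 524 = 2413247 - 524 = 2412723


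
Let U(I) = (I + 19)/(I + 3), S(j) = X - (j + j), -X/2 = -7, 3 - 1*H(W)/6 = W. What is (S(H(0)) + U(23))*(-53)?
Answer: 14045/13 ≈ 1080.4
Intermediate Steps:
H(W) = 18 - 6*W
X = 14 (X = -2*(-7) = 14)
S(j) = 14 - 2*j (S(j) = 14 - (j + j) = 14 - 2*j)
U(I) = (19 + I)/(3 + I)
(S(H(0)) + U(23))*(-53) = ((14 - 2*(18 - 6*0)) + (19 + 23)/(3 + 23))*(-53) = ((14 - 2*(18 + 0)) + 42/26)*(-53) = ((14 - 2*18) + (1/26)*42)*(-53) = ((14 - 36) + 21/13)*(-53) = (-22 + 21/13)*(-53) = -265/13*(-53) = 14045/13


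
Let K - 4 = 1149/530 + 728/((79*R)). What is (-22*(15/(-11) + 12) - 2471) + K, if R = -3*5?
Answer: -67815493/25122 ≈ -2699.4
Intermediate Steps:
R = -15
K = 139517/25122 (K = 4 + (1149/530 + 728/((79*(-15)))) = 4 + (1149*(1/530) + 728/(-1185)) = 4 + (1149/530 + 728*(-1/1185)) = 4 + (1149/530 - 728/1185) = 4 + 39029/25122 = 139517/25122 ≈ 5.5536)
(-22*(15/(-11) + 12) - 2471) + K = (-22*(15/(-11) + 12) - 2471) + 139517/25122 = (-22*(15*(-1/11) + 12) - 2471) + 139517/25122 = (-22*(-15/11 + 12) - 2471) + 139517/25122 = (-22*117/11 - 2471) + 139517/25122 = (-234 - 2471) + 139517/25122 = -2705 + 139517/25122 = -67815493/25122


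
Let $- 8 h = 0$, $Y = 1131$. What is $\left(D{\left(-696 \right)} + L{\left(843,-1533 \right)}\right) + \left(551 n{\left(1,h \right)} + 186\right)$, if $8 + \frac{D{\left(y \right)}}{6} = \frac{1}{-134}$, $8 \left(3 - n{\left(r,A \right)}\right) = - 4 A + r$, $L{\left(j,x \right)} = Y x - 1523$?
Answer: $- \frac{929222421}{536} \approx -1.7336 \cdot 10^{6}$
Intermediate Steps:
$h = 0$ ($h = \left(- \frac{1}{8}\right) 0 = 0$)
$L{\left(j,x \right)} = -1523 + 1131 x$ ($L{\left(j,x \right)} = 1131 x - 1523 = -1523 + 1131 x$)
$n{\left(r,A \right)} = 3 + \frac{A}{2} - \frac{r}{8}$ ($n{\left(r,A \right)} = 3 - \frac{- 4 A + r}{8} = 3 - \frac{r - 4 A}{8} = 3 + \left(\frac{A}{2} - \frac{r}{8}\right) = 3 + \frac{A}{2} - \frac{r}{8}$)
$D{\left(y \right)} = - \frac{3219}{67}$ ($D{\left(y \right)} = -48 + \frac{6}{-134} = -48 + 6 \left(- \frac{1}{134}\right) = -48 - \frac{3}{67} = - \frac{3219}{67}$)
$\left(D{\left(-696 \right)} + L{\left(843,-1533 \right)}\right) + \left(551 n{\left(1,h \right)} + 186\right) = \left(- \frac{3219}{67} + \left(-1523 + 1131 \left(-1533\right)\right)\right) + \left(551 \left(3 + \frac{1}{2} \cdot 0 - \frac{1}{8}\right) + 186\right) = \left(- \frac{3219}{67} - 1735346\right) + \left(551 \left(3 + 0 - \frac{1}{8}\right) + 186\right) = \left(- \frac{3219}{67} - 1735346\right) + \left(551 \cdot \frac{23}{8} + 186\right) = - \frac{116271401}{67} + \left(\frac{12673}{8} + 186\right) = - \frac{116271401}{67} + \frac{14161}{8} = - \frac{929222421}{536}$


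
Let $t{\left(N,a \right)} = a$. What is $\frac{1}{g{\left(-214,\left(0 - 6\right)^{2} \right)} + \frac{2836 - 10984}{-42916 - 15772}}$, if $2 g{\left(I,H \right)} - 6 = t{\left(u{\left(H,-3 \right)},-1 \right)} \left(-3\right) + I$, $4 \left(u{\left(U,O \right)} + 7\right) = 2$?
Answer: $- \frac{2096}{214549} \approx -0.0097693$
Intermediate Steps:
$u{\left(U,O \right)} = - \frac{13}{2}$ ($u{\left(U,O \right)} = -7 + \frac{1}{4} \cdot 2 = -7 + \frac{1}{2} = - \frac{13}{2}$)
$g{\left(I,H \right)} = \frac{9}{2} + \frac{I}{2}$ ($g{\left(I,H \right)} = 3 + \frac{\left(-1\right) \left(-3\right) + I}{2} = 3 + \frac{3 + I}{2} = 3 + \left(\frac{3}{2} + \frac{I}{2}\right) = \frac{9}{2} + \frac{I}{2}$)
$\frac{1}{g{\left(-214,\left(0 - 6\right)^{2} \right)} + \frac{2836 - 10984}{-42916 - 15772}} = \frac{1}{\left(\frac{9}{2} + \frac{1}{2} \left(-214\right)\right) + \frac{2836 - 10984}{-42916 - 15772}} = \frac{1}{\left(\frac{9}{2} - 107\right) - \frac{8148}{-58688}} = \frac{1}{- \frac{205}{2} - - \frac{291}{2096}} = \frac{1}{- \frac{205}{2} + \frac{291}{2096}} = \frac{1}{- \frac{214549}{2096}} = - \frac{2096}{214549}$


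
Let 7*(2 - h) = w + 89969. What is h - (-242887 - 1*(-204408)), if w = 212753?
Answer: -4765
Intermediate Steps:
h = -43244 (h = 2 - (212753 + 89969)/7 = 2 - 1/7*302722 = 2 - 43246 = -43244)
h - (-242887 - 1*(-204408)) = -43244 - (-242887 - 1*(-204408)) = -43244 - (-242887 + 204408) = -43244 - 1*(-38479) = -43244 + 38479 = -4765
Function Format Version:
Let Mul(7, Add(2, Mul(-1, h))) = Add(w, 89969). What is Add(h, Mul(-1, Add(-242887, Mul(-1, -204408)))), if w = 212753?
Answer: -4765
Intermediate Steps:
h = -43244 (h = Add(2, Mul(Rational(-1, 7), Add(212753, 89969))) = Add(2, Mul(Rational(-1, 7), 302722)) = Add(2, -43246) = -43244)
Add(h, Mul(-1, Add(-242887, Mul(-1, -204408)))) = Add(-43244, Mul(-1, Add(-242887, Mul(-1, -204408)))) = Add(-43244, Mul(-1, Add(-242887, 204408))) = Add(-43244, Mul(-1, -38479)) = Add(-43244, 38479) = -4765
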